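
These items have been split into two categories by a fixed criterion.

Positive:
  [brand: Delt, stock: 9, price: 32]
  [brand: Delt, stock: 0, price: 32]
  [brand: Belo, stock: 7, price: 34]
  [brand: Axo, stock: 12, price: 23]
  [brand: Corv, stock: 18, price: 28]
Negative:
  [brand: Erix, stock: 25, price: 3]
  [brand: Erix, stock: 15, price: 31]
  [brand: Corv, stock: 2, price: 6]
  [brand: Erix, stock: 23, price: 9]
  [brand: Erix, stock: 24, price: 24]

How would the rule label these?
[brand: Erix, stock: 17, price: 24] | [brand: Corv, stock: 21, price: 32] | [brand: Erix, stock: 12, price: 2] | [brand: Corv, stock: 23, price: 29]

Negative, Positive, Negative, Positive

The pattern is that an item is 'Positive' exactly when: brand is not Erix AND price ≥ 9.
[brand: Erix, stock: 17, price: 24]: brand is Erix, price = 24 — does not fit, so Negative.
[brand: Corv, stock: 21, price: 32]: brand is Corv, price = 32 — checks out, so Positive.
[brand: Erix, stock: 12, price: 2]: brand is Erix, price = 2 — does not fit, so Negative.
[brand: Corv, stock: 23, price: 29]: brand is Corv, price = 29 — checks out, so Positive.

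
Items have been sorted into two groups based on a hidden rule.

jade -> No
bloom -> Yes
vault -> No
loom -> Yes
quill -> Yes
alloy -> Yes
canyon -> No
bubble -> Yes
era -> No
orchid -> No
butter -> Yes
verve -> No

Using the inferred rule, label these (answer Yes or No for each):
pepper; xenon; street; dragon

Yes, No, Yes, No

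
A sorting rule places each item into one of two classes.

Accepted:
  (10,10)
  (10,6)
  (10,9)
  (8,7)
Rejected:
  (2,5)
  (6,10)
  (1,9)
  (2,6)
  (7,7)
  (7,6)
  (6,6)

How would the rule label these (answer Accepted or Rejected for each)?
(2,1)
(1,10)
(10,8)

Rejected, Rejected, Accepted

Every 'Accepted' example satisfies: first ≥ 8. None of the 'Rejected' examples do.
(2,1): first 2 — doesn't match, so Rejected. (1,10): first 1 — doesn't match, so Rejected. (10,8): first 10 — has this property, so Accepted.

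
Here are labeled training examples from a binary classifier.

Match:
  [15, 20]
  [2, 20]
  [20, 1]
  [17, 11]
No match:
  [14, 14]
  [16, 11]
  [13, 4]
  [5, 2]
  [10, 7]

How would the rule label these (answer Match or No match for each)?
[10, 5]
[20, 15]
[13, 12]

No match, Match, No match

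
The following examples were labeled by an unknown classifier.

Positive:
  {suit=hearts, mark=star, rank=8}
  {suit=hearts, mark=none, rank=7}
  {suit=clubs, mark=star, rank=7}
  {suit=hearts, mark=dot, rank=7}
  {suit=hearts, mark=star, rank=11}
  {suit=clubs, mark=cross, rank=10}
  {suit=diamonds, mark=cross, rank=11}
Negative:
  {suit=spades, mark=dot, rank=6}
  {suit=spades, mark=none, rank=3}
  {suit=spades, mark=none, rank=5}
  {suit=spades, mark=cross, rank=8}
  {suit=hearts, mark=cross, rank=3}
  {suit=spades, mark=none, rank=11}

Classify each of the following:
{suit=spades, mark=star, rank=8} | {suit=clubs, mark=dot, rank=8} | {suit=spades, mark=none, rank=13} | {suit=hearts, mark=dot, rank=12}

The classifier is using: suit is not spades AND rank ≥ 5.
{suit=spades, mark=star, rank=8}: suit is spades, rank = 8 — does not pass, so Negative. {suit=clubs, mark=dot, rank=8}: suit is clubs, rank = 8 — fits, so Positive. {suit=spades, mark=none, rank=13}: suit is spades, rank = 13 — does not pass, so Negative. {suit=hearts, mark=dot, rank=12}: suit is hearts, rank = 12 — fits, so Positive.

Negative, Positive, Negative, Positive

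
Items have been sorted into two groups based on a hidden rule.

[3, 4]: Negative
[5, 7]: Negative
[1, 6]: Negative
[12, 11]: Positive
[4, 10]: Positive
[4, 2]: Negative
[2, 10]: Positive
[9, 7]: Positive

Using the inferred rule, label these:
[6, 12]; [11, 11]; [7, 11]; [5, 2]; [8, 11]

Positive, Positive, Positive, Negative, Positive

The rule appears to be: max ≥ 9.
[6, 12] — max 12, hence Positive.
[11, 11] — max 11, hence Positive.
[7, 11] — max 11, hence Positive.
[5, 2] — max 5, hence Negative.
[8, 11] — max 11, hence Positive.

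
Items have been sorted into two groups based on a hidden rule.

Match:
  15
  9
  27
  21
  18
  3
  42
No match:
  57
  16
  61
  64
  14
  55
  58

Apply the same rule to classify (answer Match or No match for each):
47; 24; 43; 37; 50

The pattern is that an item is 'Match' exactly when: multiple of 3 AND at most 42.
47: 47 = 3·15 + 2, 47 > 42 — doesn't match, so No match.
24: 24 = 3·8, 24 ≤ 42 — passes, so Match.
43: 43 = 3·14 + 1, 43 > 42 — doesn't match, so No match.
37: 37 = 3·12 + 1, 37 ≤ 42 — doesn't match, so No match.
50: 50 = 3·16 + 2, 50 > 42 — doesn't match, so No match.

No match, Match, No match, No match, No match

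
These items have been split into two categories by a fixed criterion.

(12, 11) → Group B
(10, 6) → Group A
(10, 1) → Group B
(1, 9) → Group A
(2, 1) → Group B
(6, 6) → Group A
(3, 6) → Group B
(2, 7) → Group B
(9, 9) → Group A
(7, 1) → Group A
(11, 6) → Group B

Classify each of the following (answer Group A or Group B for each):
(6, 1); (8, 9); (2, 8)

'Group A' ⟺ sum is even.
(6, 1): 6+1 = 7 — doesn't match, so Group B.
(8, 9): 8+9 = 17 — doesn't match, so Group B.
(2, 8): 2+8 = 10 — has this property, so Group A.

Group B, Group B, Group A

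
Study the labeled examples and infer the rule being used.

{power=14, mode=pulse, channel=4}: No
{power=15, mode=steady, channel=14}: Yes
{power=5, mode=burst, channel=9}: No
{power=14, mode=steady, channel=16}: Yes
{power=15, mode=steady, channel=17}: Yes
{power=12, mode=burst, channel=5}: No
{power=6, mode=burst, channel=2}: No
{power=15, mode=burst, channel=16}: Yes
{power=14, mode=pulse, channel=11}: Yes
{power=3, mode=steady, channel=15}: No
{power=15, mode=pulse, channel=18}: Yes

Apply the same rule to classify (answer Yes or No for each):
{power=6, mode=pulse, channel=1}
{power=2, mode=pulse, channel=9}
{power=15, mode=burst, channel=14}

One predicate separates the groups cleanly: channel ≥ 9 AND power ≥ 6.
{power=6, mode=pulse, channel=1}: channel = 1, power = 6, doesn't match → No. {power=2, mode=pulse, channel=9}: channel = 9, power = 2, doesn't match → No. {power=15, mode=burst, channel=14}: channel = 14, power = 15, checks out → Yes.

No, No, Yes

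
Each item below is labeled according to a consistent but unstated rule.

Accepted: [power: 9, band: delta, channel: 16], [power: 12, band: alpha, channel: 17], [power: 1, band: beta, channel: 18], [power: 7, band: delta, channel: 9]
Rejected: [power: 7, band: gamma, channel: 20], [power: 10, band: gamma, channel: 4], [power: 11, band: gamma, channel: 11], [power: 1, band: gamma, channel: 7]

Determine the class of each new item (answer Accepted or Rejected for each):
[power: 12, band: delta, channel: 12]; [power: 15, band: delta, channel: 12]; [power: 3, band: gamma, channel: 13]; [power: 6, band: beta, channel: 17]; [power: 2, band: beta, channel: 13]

Accepted, Accepted, Rejected, Accepted, Accepted

Checking candidate rules against both groups, what survives is: band is not gamma.
[power: 12, band: delta, channel: 12] → band is delta → Accepted. [power: 15, band: delta, channel: 12] → band is delta → Accepted. [power: 3, band: gamma, channel: 13] → band is gamma → Rejected. [power: 6, band: beta, channel: 17] → band is beta → Accepted. [power: 2, band: beta, channel: 13] → band is beta → Accepted.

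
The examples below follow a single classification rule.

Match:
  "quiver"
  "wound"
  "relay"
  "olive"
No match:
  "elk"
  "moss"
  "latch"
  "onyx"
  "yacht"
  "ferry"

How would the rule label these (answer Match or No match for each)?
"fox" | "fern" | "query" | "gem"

The simplest hypothesis consistent with all the labels is: has ≥ 2 vowels.
"fox" → 1 vowel → No match.
"fern" → 1 vowel → No match.
"query" → 2 vowels → Match.
"gem" → 1 vowel → No match.

No match, No match, Match, No match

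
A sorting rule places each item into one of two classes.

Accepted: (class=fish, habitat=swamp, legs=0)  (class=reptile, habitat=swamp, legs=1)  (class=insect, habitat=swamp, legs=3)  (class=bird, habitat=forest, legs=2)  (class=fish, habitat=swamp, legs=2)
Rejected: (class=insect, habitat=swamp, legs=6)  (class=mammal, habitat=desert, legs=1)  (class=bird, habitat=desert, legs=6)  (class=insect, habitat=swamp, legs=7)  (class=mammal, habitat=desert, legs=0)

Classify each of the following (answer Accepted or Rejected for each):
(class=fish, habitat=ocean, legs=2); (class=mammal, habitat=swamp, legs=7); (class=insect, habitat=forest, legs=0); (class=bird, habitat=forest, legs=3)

Accepted, Rejected, Accepted, Accepted

The common property of the 'Accepted' items is: class is not mammal AND legs ≤ 3. No 'Rejected' item has it.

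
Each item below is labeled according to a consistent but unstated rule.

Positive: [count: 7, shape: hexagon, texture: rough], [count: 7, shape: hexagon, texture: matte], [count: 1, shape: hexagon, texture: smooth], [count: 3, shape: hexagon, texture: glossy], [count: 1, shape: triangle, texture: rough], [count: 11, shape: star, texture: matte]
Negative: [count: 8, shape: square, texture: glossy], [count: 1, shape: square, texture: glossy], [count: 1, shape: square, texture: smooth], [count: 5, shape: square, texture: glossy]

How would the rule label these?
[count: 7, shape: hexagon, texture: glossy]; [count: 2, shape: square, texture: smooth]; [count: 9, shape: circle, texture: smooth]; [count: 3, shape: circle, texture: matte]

'Positive' ⟺ shape is not square.
[count: 7, shape: hexagon, texture: glossy]: Positive (shape is hexagon). [count: 2, shape: square, texture: smooth]: Negative (shape is square). [count: 9, shape: circle, texture: smooth]: Positive (shape is circle). [count: 3, shape: circle, texture: matte]: Positive (shape is circle).

Positive, Negative, Positive, Positive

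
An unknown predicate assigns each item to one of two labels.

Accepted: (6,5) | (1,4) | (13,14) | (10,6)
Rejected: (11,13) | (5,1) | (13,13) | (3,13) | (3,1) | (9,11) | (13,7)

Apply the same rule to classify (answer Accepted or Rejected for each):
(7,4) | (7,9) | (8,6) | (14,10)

Rule: product is even. This holds for each 'Accepted' example and fails for each 'Rejected' one.
(7,4): 7·4 = 28, checks out → Accepted. (7,9): 7·9 = 63, doesn't qualify → Rejected. (8,6): 8·6 = 48, checks out → Accepted. (14,10): 14·10 = 140, checks out → Accepted.

Accepted, Rejected, Accepted, Accepted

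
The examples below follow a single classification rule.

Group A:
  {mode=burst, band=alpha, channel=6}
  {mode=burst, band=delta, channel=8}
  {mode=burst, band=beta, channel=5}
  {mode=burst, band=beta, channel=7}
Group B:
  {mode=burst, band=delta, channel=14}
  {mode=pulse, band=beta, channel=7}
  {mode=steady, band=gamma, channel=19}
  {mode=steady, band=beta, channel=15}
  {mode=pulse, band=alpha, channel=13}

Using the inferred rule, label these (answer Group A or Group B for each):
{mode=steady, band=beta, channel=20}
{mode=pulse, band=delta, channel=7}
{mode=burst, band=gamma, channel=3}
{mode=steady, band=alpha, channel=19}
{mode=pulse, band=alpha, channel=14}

Group B, Group B, Group A, Group B, Group B

Every 'Group A' example satisfies: mode is burst AND channel ≤ 8. None of the 'Group B' examples do.
{mode=steady, band=beta, channel=20}: mode is steady, channel = 20 — fails the rule, so Group B.
{mode=pulse, band=delta, channel=7}: mode is pulse, channel = 7 — fails the rule, so Group B.
{mode=burst, band=gamma, channel=3}: mode is burst, channel = 3 — matches, so Group A.
{mode=steady, band=alpha, channel=19}: mode is steady, channel = 19 — fails the rule, so Group B.
{mode=pulse, band=alpha, channel=14}: mode is pulse, channel = 14 — fails the rule, so Group B.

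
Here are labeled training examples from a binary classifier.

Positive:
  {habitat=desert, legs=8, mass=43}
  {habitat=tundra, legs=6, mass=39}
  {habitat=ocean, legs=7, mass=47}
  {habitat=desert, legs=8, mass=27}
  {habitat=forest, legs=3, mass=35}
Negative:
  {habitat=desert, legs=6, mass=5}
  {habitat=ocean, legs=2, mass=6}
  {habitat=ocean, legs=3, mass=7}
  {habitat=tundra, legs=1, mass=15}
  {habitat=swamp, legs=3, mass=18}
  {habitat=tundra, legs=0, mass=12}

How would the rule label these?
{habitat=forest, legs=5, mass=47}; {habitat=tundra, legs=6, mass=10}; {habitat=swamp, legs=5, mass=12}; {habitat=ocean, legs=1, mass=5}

The classifier is using: mass ≥ 27.
{habitat=forest, legs=5, mass=47}: mass = 47 — matches, so Positive.
{habitat=tundra, legs=6, mass=10}: mass = 10 — doesn't match, so Negative.
{habitat=swamp, legs=5, mass=12}: mass = 12 — doesn't match, so Negative.
{habitat=ocean, legs=1, mass=5}: mass = 5 — doesn't match, so Negative.

Positive, Negative, Negative, Negative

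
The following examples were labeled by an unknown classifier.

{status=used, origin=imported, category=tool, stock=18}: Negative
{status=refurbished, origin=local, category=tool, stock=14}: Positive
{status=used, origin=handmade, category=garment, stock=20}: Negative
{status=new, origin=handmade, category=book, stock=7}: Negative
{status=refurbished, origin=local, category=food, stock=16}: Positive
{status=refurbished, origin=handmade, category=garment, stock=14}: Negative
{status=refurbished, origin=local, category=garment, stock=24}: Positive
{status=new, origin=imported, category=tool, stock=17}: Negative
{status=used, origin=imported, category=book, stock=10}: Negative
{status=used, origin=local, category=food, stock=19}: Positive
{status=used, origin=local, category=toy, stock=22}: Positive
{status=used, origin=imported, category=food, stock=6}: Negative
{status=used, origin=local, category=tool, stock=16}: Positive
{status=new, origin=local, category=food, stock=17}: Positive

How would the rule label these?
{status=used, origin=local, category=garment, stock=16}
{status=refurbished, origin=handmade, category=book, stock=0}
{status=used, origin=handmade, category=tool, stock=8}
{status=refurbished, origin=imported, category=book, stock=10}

Positive, Negative, Negative, Negative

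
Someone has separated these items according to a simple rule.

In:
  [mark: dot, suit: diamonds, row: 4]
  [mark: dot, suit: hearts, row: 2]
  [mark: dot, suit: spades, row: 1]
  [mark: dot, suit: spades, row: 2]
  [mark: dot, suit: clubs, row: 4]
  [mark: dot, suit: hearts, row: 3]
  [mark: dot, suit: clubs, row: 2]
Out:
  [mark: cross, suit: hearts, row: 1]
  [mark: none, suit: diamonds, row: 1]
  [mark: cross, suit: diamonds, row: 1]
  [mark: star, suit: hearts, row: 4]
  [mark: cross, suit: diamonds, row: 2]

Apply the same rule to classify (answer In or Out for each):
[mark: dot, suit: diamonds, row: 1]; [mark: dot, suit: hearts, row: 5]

'In' ⟺ mark is dot.
[mark: dot, suit: diamonds, row: 1]: mark is dot, passes → In.
[mark: dot, suit: hearts, row: 5]: mark is dot, passes → In.

In, In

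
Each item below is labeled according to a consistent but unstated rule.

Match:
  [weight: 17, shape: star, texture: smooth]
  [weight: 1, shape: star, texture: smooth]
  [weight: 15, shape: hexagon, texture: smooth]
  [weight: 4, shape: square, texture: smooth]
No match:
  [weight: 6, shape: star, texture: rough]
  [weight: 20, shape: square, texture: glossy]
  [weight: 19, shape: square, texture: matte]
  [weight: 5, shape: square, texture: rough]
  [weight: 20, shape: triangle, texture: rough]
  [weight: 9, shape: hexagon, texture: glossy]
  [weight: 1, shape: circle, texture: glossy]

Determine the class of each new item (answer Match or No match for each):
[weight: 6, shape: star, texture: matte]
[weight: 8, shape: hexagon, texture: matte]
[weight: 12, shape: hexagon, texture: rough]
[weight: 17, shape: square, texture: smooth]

No match, No match, No match, Match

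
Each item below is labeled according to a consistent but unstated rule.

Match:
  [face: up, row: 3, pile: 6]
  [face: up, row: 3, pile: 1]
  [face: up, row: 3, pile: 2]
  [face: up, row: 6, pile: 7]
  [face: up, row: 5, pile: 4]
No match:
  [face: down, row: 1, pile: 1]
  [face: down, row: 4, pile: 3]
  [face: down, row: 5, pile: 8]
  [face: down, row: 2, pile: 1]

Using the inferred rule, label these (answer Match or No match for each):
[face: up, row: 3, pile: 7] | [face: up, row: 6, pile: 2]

One predicate separates the groups cleanly: face is up.
[face: up, row: 3, pile: 7]: face is up, matches → Match. [face: up, row: 6, pile: 2]: face is up, matches → Match.

Match, Match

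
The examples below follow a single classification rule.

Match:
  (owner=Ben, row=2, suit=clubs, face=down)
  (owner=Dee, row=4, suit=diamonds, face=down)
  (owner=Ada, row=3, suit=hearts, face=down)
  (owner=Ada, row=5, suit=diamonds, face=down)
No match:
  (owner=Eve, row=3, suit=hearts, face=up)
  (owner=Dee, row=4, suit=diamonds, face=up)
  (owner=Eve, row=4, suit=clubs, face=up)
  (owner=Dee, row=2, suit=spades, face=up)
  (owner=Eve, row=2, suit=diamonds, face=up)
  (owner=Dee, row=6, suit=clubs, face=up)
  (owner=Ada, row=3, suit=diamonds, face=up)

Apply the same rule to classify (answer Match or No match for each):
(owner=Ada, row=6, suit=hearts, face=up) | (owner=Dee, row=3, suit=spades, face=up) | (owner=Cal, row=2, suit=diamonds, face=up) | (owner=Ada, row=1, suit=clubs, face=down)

No match, No match, No match, Match

The common property of the 'Match' items is: face is down. No 'No match' item has it.
(owner=Ada, row=6, suit=hearts, face=up): face is up — doesn't qualify, so No match. (owner=Dee, row=3, suit=spades, face=up): face is up — doesn't qualify, so No match. (owner=Cal, row=2, suit=diamonds, face=up): face is up — doesn't qualify, so No match. (owner=Ada, row=1, suit=clubs, face=down): face is down — matches, so Match.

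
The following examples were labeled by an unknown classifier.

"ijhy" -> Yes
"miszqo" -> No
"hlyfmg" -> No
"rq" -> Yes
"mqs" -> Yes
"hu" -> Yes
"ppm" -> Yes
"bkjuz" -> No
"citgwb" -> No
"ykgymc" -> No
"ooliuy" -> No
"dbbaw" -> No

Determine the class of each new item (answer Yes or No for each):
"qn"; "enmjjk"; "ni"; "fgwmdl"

Yes, No, Yes, No

The classifier is using: length ≤ 4.
Yes: "qn", since length 2. No: "enmjjk", since length 6. Yes: "ni", since length 2. No: "fgwmdl", since length 6.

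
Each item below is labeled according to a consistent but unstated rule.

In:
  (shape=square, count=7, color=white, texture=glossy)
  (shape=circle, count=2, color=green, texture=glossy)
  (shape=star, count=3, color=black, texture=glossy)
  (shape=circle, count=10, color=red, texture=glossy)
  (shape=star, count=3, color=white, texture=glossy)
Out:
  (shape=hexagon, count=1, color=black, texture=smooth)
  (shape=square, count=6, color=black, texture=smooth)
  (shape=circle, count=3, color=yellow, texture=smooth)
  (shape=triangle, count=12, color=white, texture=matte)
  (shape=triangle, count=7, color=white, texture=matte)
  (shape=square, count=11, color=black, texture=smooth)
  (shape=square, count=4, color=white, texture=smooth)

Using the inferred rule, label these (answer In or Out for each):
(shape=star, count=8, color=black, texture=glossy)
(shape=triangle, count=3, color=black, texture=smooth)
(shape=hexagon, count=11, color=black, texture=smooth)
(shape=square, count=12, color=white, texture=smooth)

In, Out, Out, Out

Looking at the examples, the only property every 'In' case has and every 'Out' case lacks is: texture is glossy.
In: (shape=star, count=8, color=black, texture=glossy), since texture is glossy. Out: (shape=triangle, count=3, color=black, texture=smooth), since texture is smooth. Out: (shape=hexagon, count=11, color=black, texture=smooth), since texture is smooth. Out: (shape=square, count=12, color=white, texture=smooth), since texture is smooth.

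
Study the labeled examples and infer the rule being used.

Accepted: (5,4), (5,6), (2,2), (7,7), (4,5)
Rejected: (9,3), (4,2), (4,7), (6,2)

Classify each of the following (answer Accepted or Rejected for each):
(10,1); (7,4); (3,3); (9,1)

Rejected, Rejected, Accepted, Rejected

The classifier is using: |first − second| ≤ 1.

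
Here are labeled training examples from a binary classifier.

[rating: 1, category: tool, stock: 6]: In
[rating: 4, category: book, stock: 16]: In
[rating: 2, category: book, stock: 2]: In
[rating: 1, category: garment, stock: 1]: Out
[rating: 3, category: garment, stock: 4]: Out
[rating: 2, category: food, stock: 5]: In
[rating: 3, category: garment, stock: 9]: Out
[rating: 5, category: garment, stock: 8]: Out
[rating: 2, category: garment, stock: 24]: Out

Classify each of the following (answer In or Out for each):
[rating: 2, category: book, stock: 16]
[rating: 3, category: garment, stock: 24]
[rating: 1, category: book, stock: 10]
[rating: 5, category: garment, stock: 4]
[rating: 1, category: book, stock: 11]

In, Out, In, Out, In

Every 'In' example satisfies: category is not garment. None of the 'Out' examples do.
[rating: 2, category: book, stock: 16] — category is book, hence In. [rating: 3, category: garment, stock: 24] — category is garment, hence Out. [rating: 1, category: book, stock: 10] — category is book, hence In. [rating: 5, category: garment, stock: 4] — category is garment, hence Out. [rating: 1, category: book, stock: 11] — category is book, hence In.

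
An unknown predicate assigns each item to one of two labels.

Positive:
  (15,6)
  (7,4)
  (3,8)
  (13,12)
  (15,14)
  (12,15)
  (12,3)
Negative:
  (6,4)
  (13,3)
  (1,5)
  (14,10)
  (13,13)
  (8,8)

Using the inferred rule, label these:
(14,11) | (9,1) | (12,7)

Positive, Negative, Positive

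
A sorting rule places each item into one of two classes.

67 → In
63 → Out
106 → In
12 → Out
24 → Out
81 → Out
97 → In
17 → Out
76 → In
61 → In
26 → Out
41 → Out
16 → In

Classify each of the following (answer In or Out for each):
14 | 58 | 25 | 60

The common property of the 'In' items is: ≡ 1 (mod 3). No 'Out' item has it.

Out, In, In, Out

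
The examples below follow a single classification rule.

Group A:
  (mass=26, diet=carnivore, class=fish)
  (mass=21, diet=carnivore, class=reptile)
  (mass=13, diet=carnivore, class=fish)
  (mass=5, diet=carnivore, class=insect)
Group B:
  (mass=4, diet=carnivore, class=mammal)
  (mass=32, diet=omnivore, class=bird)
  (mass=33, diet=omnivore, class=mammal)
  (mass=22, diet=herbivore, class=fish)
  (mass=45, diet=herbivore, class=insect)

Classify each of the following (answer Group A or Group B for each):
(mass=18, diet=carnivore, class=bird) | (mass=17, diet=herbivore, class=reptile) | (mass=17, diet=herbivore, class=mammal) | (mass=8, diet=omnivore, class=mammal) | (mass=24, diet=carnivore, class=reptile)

Group A, Group B, Group B, Group B, Group A

A rule that fits every label: diet is carnivore AND mass ≥ 5 — true of each 'Group A' example, false of each 'Group B' one.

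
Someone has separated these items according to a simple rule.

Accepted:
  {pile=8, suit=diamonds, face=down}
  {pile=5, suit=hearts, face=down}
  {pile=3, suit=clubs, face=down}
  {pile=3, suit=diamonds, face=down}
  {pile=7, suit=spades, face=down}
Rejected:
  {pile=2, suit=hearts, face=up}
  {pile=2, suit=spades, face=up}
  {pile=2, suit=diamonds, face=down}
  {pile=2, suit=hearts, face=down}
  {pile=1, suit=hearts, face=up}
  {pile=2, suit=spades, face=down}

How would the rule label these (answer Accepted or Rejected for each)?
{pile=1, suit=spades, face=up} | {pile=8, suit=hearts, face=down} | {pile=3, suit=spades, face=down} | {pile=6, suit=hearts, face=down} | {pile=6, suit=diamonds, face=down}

Rejected, Accepted, Accepted, Accepted, Accepted

The pattern is that an item is 'Accepted' exactly when: pile ≥ 3.
{pile=1, suit=spades, face=up}: Rejected (pile = 1).
{pile=8, suit=hearts, face=down}: Accepted (pile = 8).
{pile=3, suit=spades, face=down}: Accepted (pile = 3).
{pile=6, suit=hearts, face=down}: Accepted (pile = 6).
{pile=6, suit=diamonds, face=down}: Accepted (pile = 6).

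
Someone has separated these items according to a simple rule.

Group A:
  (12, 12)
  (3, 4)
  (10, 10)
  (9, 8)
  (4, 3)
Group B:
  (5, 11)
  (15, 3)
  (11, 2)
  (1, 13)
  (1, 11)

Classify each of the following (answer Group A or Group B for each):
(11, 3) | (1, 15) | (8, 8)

Group B, Group B, Group A

The pattern is that an item is 'Group A' exactly when: |first − second| ≤ 1.
(11, 3): Group B (|11−3| = 8). (1, 15): Group B (|1−15| = 14). (8, 8): Group A (|8−8| = 0).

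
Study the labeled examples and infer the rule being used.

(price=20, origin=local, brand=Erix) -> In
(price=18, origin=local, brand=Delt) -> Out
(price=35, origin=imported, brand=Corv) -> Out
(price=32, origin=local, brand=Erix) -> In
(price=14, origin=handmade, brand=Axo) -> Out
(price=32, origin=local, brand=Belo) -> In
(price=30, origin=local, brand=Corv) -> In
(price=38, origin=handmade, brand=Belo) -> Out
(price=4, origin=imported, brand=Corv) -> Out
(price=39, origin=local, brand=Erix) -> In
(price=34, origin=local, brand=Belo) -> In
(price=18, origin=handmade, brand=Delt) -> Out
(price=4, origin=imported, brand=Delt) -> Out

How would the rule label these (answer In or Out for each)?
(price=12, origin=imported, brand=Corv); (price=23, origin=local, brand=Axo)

The common property of the 'In' items is: origin is local AND price ≥ 20. No 'Out' item has it.

Out, In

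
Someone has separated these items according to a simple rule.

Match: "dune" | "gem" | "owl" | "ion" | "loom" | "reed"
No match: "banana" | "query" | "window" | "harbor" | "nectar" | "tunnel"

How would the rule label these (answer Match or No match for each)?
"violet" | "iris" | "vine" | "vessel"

No match, Match, Match, No match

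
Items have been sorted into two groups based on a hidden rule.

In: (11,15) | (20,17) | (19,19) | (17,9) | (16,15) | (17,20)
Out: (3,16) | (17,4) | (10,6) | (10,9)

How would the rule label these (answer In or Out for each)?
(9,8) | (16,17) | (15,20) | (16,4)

'In' ⟺ sum ≥ 26.
(9,8) → 9+8 = 17 → Out.
(16,17) → 16+17 = 33 → In.
(15,20) → 15+20 = 35 → In.
(16,4) → 16+4 = 20 → Out.

Out, In, In, Out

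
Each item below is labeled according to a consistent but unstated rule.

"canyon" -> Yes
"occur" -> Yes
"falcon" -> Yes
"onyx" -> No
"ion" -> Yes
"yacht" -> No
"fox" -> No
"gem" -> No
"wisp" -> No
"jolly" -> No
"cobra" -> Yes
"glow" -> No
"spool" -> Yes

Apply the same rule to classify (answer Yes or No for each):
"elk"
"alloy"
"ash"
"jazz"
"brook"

No, Yes, No, No, Yes

One predicate separates the groups cleanly: has ≥ 2 vowels.
"elk" → 1 vowel → No. "alloy" → 2 vowels → Yes. "ash" → 1 vowel → No. "jazz" → 1 vowel → No. "brook" → 2 vowels → Yes.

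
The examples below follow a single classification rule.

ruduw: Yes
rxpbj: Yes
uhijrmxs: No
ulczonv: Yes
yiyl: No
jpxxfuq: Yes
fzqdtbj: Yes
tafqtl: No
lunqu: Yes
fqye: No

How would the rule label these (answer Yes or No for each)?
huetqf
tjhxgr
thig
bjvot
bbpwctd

No, No, No, Yes, Yes

Comparing the two groups points to one rule — odd length.
huetqf: length 6 — does not pass, so No. tjhxgr: length 6 — does not pass, so No. thig: length 4 — does not pass, so No. bjvot: length 5 — matches, so Yes. bbpwctd: length 7 — matches, so Yes.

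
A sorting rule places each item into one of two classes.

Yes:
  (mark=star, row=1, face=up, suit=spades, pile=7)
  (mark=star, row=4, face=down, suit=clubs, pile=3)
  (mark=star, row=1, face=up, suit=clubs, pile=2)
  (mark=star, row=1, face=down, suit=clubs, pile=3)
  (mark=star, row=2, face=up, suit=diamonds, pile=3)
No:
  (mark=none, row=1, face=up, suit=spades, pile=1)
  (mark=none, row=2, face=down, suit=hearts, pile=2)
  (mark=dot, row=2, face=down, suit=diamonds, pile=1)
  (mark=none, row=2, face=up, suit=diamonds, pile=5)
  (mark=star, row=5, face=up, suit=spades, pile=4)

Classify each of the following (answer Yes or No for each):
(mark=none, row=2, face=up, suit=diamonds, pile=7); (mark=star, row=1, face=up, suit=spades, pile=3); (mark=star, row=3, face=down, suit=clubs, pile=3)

All 'Yes' examples share one property — mark is star AND row ≤ 4 — and every 'No' example lacks it.

No, Yes, Yes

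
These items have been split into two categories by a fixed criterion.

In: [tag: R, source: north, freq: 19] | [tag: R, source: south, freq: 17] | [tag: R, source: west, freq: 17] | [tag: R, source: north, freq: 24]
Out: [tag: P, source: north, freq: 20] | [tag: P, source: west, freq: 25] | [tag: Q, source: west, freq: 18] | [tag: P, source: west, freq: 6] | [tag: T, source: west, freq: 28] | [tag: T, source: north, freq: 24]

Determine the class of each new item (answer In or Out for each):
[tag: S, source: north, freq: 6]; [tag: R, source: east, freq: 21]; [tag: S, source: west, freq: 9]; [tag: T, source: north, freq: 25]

One predicate separates the groups cleanly: tag is R.
[tag: S, source: north, freq: 6]: Out (tag is S). [tag: R, source: east, freq: 21]: In (tag is R). [tag: S, source: west, freq: 9]: Out (tag is S). [tag: T, source: north, freq: 25]: Out (tag is T).

Out, In, Out, Out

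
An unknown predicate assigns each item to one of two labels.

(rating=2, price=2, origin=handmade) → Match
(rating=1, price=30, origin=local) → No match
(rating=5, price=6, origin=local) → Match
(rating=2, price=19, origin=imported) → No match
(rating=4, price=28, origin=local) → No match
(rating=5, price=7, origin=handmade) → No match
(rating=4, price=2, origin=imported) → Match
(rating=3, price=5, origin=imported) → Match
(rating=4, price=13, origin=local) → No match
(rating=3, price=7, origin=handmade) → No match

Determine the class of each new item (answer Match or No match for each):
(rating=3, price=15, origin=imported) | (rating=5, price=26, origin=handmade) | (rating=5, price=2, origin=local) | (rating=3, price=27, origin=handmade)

No match, No match, Match, No match

A rule that fits every label: price ≤ 6 — true of each 'Match' example, false of each 'No match' one.
(rating=3, price=15, origin=imported) — price = 15, hence No match. (rating=5, price=26, origin=handmade) — price = 26, hence No match. (rating=5, price=2, origin=local) — price = 2, hence Match. (rating=3, price=27, origin=handmade) — price = 27, hence No match.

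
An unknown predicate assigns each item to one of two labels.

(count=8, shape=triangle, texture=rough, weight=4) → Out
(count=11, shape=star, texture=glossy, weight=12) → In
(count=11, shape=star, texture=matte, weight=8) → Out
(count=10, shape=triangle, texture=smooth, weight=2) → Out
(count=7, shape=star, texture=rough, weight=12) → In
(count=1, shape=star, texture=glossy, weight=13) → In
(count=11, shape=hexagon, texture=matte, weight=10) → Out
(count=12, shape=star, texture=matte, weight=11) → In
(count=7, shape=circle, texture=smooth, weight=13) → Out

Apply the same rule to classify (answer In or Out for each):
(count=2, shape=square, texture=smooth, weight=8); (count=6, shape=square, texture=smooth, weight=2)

Out, Out

The distinguishing property — shape is star AND weight ≥ 10 — holds for all the 'In' cases and none of the 'Out' cases.
(count=2, shape=square, texture=smooth, weight=8): shape is square, weight = 8 — fails the rule, so Out. (count=6, shape=square, texture=smooth, weight=2): shape is square, weight = 2 — fails the rule, so Out.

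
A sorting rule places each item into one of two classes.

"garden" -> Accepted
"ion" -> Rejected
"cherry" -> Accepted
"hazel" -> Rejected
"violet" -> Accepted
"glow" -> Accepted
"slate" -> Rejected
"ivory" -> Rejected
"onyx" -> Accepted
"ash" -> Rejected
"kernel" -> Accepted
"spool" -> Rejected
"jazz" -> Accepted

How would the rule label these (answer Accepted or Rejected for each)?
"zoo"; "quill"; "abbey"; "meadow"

Rejected, Rejected, Rejected, Accepted

The distinguishing property — even length — holds for all the 'Accepted' cases and none of the 'Rejected' cases.
"zoo" — length 3, hence Rejected. "quill" — length 5, hence Rejected. "abbey" — length 5, hence Rejected. "meadow" — length 6, hence Accepted.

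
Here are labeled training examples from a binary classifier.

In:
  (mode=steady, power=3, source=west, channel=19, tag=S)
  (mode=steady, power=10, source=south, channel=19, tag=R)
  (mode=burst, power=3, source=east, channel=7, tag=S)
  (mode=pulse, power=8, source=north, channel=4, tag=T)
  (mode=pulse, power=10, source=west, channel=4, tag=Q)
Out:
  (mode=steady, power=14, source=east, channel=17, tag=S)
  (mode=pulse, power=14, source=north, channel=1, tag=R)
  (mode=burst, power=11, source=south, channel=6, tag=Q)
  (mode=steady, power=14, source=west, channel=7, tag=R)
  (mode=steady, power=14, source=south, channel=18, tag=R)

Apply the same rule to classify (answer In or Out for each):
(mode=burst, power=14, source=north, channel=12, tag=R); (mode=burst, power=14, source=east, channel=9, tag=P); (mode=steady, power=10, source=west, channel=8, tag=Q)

Out, Out, In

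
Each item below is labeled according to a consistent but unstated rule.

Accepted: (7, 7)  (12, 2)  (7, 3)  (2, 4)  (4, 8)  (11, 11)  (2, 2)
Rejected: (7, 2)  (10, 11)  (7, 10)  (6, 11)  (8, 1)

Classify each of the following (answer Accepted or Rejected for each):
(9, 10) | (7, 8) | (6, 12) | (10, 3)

Rejected, Rejected, Accepted, Rejected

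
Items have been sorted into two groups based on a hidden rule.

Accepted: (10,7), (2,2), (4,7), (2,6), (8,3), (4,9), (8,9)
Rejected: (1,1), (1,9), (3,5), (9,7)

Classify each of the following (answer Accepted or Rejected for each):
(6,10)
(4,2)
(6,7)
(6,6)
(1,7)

All 'Accepted' examples share one property — first is even — and every 'Rejected' example lacks it.
Accepted: (6,10), since first 6. Accepted: (4,2), since first 4. Accepted: (6,7), since first 6. Accepted: (6,6), since first 6. Rejected: (1,7), since first 1.

Accepted, Accepted, Accepted, Accepted, Rejected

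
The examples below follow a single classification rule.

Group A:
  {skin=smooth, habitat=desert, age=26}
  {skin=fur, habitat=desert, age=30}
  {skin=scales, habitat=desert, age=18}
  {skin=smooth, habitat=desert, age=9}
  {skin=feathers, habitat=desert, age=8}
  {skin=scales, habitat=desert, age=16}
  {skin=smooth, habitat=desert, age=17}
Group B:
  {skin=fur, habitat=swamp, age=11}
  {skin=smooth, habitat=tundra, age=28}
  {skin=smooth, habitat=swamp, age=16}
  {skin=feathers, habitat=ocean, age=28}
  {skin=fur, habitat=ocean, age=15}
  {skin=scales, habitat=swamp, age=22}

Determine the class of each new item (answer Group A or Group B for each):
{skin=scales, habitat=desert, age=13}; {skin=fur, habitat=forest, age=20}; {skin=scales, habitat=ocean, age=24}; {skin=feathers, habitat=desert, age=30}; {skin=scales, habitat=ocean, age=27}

A rule that fits every label: habitat is desert — true of each 'Group A' example, false of each 'Group B' one.
{skin=scales, habitat=desert, age=13}: Group A (habitat is desert). {skin=fur, habitat=forest, age=20}: Group B (habitat is forest). {skin=scales, habitat=ocean, age=24}: Group B (habitat is ocean). {skin=feathers, habitat=desert, age=30}: Group A (habitat is desert). {skin=scales, habitat=ocean, age=27}: Group B (habitat is ocean).

Group A, Group B, Group B, Group A, Group B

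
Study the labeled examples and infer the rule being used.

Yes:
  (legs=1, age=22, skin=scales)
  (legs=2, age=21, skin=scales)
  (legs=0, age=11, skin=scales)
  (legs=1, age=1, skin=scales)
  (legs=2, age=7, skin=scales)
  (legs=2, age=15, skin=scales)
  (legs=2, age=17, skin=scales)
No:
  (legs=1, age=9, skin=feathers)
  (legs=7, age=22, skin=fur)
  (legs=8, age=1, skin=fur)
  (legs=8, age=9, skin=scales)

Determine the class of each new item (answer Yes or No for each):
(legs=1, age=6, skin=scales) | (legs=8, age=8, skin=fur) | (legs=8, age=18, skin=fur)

Yes, No, No

The distinguishing property — skin is scales AND legs ≤ 2 — holds for all the 'Yes' cases and none of the 'No' cases.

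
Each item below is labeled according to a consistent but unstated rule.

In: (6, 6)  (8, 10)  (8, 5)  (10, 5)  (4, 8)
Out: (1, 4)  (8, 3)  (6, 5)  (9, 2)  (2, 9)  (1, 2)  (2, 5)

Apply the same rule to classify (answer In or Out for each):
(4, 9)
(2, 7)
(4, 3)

The simplest hypothesis consistent with all the labels is: sum ≥ 12.
(4, 9) — 4+9 = 13, hence In. (2, 7) — 2+7 = 9, hence Out. (4, 3) — 4+3 = 7, hence Out.

In, Out, Out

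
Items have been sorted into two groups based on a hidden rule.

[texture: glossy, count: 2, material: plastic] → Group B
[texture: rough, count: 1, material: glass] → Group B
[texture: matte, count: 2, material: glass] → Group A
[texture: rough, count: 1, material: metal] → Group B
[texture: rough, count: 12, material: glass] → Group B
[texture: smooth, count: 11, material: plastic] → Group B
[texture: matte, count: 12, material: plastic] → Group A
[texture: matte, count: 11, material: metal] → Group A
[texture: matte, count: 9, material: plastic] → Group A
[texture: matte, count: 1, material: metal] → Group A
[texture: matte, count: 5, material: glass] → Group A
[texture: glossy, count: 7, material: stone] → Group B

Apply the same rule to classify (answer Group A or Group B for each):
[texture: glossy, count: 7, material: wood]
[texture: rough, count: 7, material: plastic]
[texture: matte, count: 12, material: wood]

Group B, Group B, Group A

A rule that fits every label: texture is matte — true of each 'Group A' example, false of each 'Group B' one.
[texture: glossy, count: 7, material: wood]: texture is glossy — does not pass, so Group B.
[texture: rough, count: 7, material: plastic]: texture is rough — does not pass, so Group B.
[texture: matte, count: 12, material: wood]: texture is matte — satisfies this, so Group A.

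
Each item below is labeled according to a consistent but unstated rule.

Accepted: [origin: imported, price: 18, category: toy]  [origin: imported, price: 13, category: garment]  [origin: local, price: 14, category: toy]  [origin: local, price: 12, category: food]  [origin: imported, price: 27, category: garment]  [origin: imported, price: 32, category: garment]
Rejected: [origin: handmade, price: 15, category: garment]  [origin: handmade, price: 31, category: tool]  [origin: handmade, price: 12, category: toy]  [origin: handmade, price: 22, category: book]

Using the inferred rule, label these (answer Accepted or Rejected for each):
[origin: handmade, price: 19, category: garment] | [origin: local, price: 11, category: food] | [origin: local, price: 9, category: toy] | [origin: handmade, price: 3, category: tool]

The classifier is using: origin is not handmade.

Rejected, Accepted, Accepted, Rejected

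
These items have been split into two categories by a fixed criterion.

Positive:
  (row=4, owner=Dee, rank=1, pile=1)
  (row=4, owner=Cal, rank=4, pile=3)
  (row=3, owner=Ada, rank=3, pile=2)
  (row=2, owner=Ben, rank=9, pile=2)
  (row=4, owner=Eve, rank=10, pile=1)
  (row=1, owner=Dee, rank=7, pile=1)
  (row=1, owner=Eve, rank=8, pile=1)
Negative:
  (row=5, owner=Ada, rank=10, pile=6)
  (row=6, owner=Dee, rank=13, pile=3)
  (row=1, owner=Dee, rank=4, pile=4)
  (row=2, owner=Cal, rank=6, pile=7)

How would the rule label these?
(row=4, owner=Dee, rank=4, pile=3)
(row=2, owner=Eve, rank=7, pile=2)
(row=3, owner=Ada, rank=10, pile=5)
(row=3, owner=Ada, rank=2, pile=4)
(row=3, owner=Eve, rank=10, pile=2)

One predicate separates the groups cleanly: row ≤ 4 AND pile ≤ 3.
Positive: (row=4, owner=Dee, rank=4, pile=3), since row = 4, pile = 3.
Positive: (row=2, owner=Eve, rank=7, pile=2), since row = 2, pile = 2.
Negative: (row=3, owner=Ada, rank=10, pile=5), since row = 3, pile = 5.
Negative: (row=3, owner=Ada, rank=2, pile=4), since row = 3, pile = 4.
Positive: (row=3, owner=Eve, rank=10, pile=2), since row = 3, pile = 2.

Positive, Positive, Negative, Negative, Positive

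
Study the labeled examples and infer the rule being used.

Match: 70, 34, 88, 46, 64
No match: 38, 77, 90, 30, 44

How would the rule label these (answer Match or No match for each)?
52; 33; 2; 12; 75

The common property of the 'Match' items is: ≡ 1 (mod 3). No 'No match' item has it.
52: 52 mod 3 = 1 — fits, so Match. 33: 33 mod 3 = 0 — lacks this property, so No match. 2: 2 mod 3 = 2 — lacks this property, so No match. 12: 12 mod 3 = 0 — lacks this property, so No match. 75: 75 mod 3 = 0 — lacks this property, so No match.

Match, No match, No match, No match, No match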